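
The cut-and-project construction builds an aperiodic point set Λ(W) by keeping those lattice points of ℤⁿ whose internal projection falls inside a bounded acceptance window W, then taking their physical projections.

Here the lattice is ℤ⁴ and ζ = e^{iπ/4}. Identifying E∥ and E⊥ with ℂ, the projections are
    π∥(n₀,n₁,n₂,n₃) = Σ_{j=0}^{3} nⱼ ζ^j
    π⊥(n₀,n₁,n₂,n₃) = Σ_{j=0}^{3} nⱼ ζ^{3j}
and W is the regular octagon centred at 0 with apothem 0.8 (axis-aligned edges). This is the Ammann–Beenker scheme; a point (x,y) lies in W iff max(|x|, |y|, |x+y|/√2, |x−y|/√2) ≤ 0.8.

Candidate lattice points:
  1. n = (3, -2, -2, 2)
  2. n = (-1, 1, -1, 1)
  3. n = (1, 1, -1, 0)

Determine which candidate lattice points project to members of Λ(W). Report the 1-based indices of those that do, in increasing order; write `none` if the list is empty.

With ζ = e^{iπ/4} the internal vectors are ζ^0,ζ^3,ζ^6,ζ^9.
#1 (3, -2, -2, 2): internal (5.8284, 2.0000); octagon support 5.8284 vs apothem 0.8 → ∉ W
#2 (-1, 1, -1, 1): internal (-1.0000, 2.4142); octagon support 2.4142 vs apothem 0.8 → ∉ W
#3 (1, 1, -1, 0): internal (0.2929, 1.7071); octagon support 1.7071 vs apothem 0.8 → ∉ W

none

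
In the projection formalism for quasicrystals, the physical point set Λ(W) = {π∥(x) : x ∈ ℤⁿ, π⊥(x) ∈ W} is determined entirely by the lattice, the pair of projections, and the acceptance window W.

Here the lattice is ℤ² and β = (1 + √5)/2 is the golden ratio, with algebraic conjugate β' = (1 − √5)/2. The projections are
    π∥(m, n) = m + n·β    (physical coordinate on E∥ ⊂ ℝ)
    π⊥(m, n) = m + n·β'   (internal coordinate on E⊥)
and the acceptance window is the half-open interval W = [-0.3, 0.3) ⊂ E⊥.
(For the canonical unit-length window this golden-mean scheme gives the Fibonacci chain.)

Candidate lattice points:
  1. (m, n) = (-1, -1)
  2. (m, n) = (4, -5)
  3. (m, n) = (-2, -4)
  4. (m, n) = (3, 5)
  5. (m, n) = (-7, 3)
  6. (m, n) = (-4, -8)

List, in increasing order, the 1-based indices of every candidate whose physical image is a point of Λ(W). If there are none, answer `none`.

4

β' = (1−√5)/2 ≈ -0.618034.
candidate 1: (m,n)=(-1,-1) → π∥ = -1-1·β ≈ -2.618034, π⊥ = -1-1·β' ≈ -0.381966 ∉ [-0.3, 0.3) ⇒ out
candidate 2: (m,n)=(4,-5) → π∥ = 4-5·β ≈ -4.090170, π⊥ = 4-5·β' ≈ 7.090170 ∉ [-0.3, 0.3) ⇒ out
candidate 3: (m,n)=(-2,-4) → π∥ = -2-4·β ≈ -8.472136, π⊥ = -2-4·β' ≈ 0.472136 ∉ [-0.3, 0.3) ⇒ out
candidate 4: (m,n)=(3,5) → π∥ = 3+5·β ≈ 11.090170, π⊥ = 3+5·β' ≈ -0.090170 ∈ [-0.3, 0.3) ⇒ IN Λ
candidate 5: (m,n)=(-7,3) → π∥ = -7+3·β ≈ -2.145898, π⊥ = -7+3·β' ≈ -8.854102 ∉ [-0.3, 0.3) ⇒ out
candidate 6: (m,n)=(-4,-8) → π∥ = -4-8·β ≈ -16.944272, π⊥ = -4-8·β' ≈ 0.944272 ∉ [-0.3, 0.3) ⇒ out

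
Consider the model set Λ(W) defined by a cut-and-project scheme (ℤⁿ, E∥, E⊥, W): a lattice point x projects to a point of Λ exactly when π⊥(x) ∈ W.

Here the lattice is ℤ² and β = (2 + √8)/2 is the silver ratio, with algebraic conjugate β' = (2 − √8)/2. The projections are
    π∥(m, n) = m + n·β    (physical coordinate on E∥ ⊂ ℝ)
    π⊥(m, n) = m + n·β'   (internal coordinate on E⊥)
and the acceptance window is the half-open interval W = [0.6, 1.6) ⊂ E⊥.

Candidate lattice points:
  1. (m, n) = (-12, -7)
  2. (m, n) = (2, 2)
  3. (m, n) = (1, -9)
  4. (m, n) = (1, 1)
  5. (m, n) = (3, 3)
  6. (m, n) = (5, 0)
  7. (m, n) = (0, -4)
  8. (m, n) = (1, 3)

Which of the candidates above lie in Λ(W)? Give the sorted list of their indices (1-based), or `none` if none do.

2

Compute β' = (2−√8)/2 = -0.41421, so π⊥(m,n) = m -0.41421·n.
candidate 1: (m,n)=(-12,-7) → π∥ = -12-7·β ≈ -28.89949, π⊥ = -12-7·β' ≈ -9.10051 ∉ [0.6, 1.6) ⇒ out
candidate 2: (m,n)=(2,2) → π∥ = 2+2·β ≈ 6.82843, π⊥ = 2+2·β' ≈ 1.17157 ∈ [0.6, 1.6) ⇒ IN Λ
candidate 3: (m,n)=(1,-9) → π∥ = 1-9·β ≈ -20.72792, π⊥ = 1-9·β' ≈ 4.72792 ∉ [0.6, 1.6) ⇒ out
candidate 4: (m,n)=(1,1) → π∥ = 1+1·β ≈ 3.41421, π⊥ = 1+1·β' ≈ 0.58579 ∉ [0.6, 1.6) ⇒ out
candidate 5: (m,n)=(3,3) → π∥ = 3+3·β ≈ 10.24264, π⊥ = 3+3·β' ≈ 1.75736 ∉ [0.6, 1.6) ⇒ out
candidate 6: (m,n)=(5,0) → π∥ = 5+0·β ≈ 5.00000, π⊥ = 5+0·β' ≈ 5.00000 ∉ [0.6, 1.6) ⇒ out
candidate 7: (m,n)=(0,-4) → π∥ = 0-4·β ≈ -9.65685, π⊥ = 0-4·β' ≈ 1.65685 ∉ [0.6, 1.6) ⇒ out
candidate 8: (m,n)=(1,3) → π∥ = 1+3·β ≈ 8.24264, π⊥ = 1+3·β' ≈ -0.24264 ∉ [0.6, 1.6) ⇒ out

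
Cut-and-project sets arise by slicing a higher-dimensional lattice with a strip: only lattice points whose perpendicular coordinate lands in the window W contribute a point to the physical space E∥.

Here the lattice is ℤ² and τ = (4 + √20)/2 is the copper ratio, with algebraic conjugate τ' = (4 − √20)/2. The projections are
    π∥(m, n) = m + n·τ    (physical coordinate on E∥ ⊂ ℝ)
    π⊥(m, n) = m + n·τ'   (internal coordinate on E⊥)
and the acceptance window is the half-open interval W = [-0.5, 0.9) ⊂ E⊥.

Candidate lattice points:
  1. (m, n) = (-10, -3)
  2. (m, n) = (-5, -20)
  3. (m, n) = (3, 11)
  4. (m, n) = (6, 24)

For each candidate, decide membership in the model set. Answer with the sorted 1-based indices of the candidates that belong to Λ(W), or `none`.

2, 3, 4

Compute τ' = (4−√20)/2 = -0.23607, so π⊥(m,n) = m -0.23607·n.
[1] lift (-10,-3): star map gives -9.29180; window check -0.5 ≤ -9.29180 < 0.9 is false → out
[2] lift (-5,-20): star map gives -0.27864; window check -0.5 ≤ -0.27864 < 0.9 is true → IN Λ
[3] lift (3,11): star map gives 0.40325; window check -0.5 ≤ 0.40325 < 0.9 is true → IN Λ
[4] lift (6,24): star map gives 0.33437; window check -0.5 ≤ 0.33437 < 0.9 is true → IN Λ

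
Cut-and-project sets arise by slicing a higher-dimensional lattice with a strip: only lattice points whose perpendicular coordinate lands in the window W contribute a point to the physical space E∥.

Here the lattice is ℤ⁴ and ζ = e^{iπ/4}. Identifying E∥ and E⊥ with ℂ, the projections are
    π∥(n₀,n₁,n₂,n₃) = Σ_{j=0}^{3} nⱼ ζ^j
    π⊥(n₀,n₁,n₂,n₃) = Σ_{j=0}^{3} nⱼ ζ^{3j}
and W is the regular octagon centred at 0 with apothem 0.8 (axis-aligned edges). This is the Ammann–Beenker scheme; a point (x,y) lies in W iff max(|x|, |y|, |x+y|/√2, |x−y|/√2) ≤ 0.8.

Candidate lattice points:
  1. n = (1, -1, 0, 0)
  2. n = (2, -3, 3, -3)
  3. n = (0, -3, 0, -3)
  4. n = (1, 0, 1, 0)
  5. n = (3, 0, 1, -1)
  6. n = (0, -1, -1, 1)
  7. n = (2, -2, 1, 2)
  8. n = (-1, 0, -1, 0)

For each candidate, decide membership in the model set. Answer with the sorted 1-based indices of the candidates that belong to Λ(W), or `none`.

With ζ = e^{iπ/4} the internal vectors are ζ^0,ζ^3,ζ^6,ζ^9.
candidate 1: n = (1, -1, 0, 0) → π⊥ ≈ (+1.70711, -0.70711); max(|x|,|y|,|x±y|/√2) = 1.70711 > 0.8 ⇒ ∉ W
candidate 2: n = (2, -3, 3, -3) → π⊥ ≈ (+2.00000, -7.24264); max(|x|,|y|,|x±y|/√2) = 7.24264 > 0.8 ⇒ ∉ W
candidate 3: n = (0, -3, 0, -3) → π⊥ ≈ (+0.00000, -4.24264); max(|x|,|y|,|x±y|/√2) = 4.24264 > 0.8 ⇒ ∉ W
candidate 4: n = (1, 0, 1, 0) → π⊥ ≈ (+1.00000, -1.00000); max(|x|,|y|,|x±y|/√2) = 1.41421 > 0.8 ⇒ ∉ W
candidate 5: n = (3, 0, 1, -1) → π⊥ ≈ (+2.29289, -1.70711); max(|x|,|y|,|x±y|/√2) = 2.82843 > 0.8 ⇒ ∉ W
candidate 6: n = (0, -1, -1, 1) → π⊥ ≈ (+1.41421, +1.00000); max(|x|,|y|,|x±y|/√2) = 1.70711 > 0.8 ⇒ ∉ W
candidate 7: n = (2, -2, 1, 2) → π⊥ ≈ (+4.82843, -1.00000); max(|x|,|y|,|x±y|/√2) = 4.82843 > 0.8 ⇒ ∉ W
candidate 8: n = (-1, 0, -1, 0) → π⊥ ≈ (-1.00000, +1.00000); max(|x|,|y|,|x±y|/√2) = 1.41421 > 0.8 ⇒ ∉ W

none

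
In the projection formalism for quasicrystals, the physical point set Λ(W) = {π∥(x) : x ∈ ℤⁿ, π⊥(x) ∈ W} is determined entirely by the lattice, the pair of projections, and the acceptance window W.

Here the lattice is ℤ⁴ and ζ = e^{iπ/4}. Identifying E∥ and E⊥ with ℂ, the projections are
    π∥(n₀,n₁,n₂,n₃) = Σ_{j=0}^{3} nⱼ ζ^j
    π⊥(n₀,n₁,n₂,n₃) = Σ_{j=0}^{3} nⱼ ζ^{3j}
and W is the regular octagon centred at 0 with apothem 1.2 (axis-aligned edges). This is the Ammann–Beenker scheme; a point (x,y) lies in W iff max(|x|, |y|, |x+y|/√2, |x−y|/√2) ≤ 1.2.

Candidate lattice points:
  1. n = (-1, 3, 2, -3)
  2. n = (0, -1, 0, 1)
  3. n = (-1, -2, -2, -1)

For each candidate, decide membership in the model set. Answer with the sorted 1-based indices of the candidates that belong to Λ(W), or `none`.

With ζ = e^{iπ/4} the internal vectors are ζ^0,ζ^3,ζ^6,ζ^9.
#1 (-1, 3, 2, -3): internal (-5.2426, -2.0000); octagon support 5.2426 vs apothem 1.2 → ∉ W
#2 (0, -1, 0, 1): internal (1.4142, 0.0000); octagon support 1.4142 vs apothem 1.2 → ∉ W
#3 (-1, -2, -2, -1): internal (-0.2929, -0.1213); octagon support 0.2929 vs apothem 1.2 → ∈ W

3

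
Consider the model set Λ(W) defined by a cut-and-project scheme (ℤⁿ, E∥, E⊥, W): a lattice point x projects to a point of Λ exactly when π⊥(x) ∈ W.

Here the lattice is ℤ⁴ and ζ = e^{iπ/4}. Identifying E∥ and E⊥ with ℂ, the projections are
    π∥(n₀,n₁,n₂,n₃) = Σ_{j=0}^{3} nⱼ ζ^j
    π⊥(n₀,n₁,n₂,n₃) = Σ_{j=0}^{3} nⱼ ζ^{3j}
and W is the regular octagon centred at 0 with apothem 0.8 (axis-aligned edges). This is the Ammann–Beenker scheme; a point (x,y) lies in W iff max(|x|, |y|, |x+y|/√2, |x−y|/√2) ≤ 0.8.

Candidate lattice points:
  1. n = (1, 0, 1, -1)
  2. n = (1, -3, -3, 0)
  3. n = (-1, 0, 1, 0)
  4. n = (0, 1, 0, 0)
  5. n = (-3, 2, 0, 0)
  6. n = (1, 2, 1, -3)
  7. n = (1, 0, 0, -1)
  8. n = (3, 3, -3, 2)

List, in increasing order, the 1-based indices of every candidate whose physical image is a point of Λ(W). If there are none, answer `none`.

Internal map: ζ^{3j} for j=0..3 gives (1,0), (−√2/2,√2/2), (0,−1), (√2/2,√2/2).
#1 (1, 0, 1, -1): internal (0.29289, -1.70711); octagon support 1.70711 vs apothem 0.8 → ∉ W
#2 (1, -3, -3, 0): internal (3.12132, 0.87868); octagon support 3.12132 vs apothem 0.8 → ∉ W
#3 (-1, 0, 1, 0): internal (-1.00000, -1.00000); octagon support 1.41421 vs apothem 0.8 → ∉ W
#4 (0, 1, 0, 0): internal (-0.70711, 0.70711); octagon support 1.00000 vs apothem 0.8 → ∉ W
#5 (-3, 2, 0, 0): internal (-4.41421, 1.41421); octagon support 4.41421 vs apothem 0.8 → ∉ W
#6 (1, 2, 1, -3): internal (-2.53553, -1.70711); octagon support 3.00000 vs apothem 0.8 → ∉ W
#7 (1, 0, 0, -1): internal (0.29289, -0.70711); octagon support 0.70711 vs apothem 0.8 → ∈ W
#8 (3, 3, -3, 2): internal (2.29289, 6.53553); octagon support 6.53553 vs apothem 0.8 → ∉ W

7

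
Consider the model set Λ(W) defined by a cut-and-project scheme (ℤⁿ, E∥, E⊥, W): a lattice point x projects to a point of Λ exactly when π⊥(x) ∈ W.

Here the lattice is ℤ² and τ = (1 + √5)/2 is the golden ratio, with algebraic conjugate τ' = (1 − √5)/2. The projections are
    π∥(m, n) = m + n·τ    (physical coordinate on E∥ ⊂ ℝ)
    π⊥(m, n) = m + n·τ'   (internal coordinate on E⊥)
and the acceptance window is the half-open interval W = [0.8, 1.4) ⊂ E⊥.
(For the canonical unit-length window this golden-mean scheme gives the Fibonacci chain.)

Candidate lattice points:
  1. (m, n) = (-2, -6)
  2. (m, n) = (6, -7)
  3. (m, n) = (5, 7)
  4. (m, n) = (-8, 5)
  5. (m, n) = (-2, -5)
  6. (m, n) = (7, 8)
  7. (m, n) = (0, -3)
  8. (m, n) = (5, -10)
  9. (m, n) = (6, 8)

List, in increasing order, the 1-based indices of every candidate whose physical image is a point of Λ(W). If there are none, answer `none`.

5, 9

τ' = (1−√5)/2 ≈ -0.61803.
#1 (-2,-6): internal coord -2 + (-6)·τ' = +1.70820; +1.70820 ∉ [0.8, 1.4) → out
#2 (6,-7): internal coord 6 + (-7)·τ' = +10.32624; +10.32624 ∉ [0.8, 1.4) → out
#3 (5,7): internal coord 5 + (7)·τ' = +0.67376; +0.67376 ∉ [0.8, 1.4) → out
#4 (-8,5): internal coord -8 + (5)·τ' = -11.09017; -11.09017 ∉ [0.8, 1.4) → out
#5 (-2,-5): internal coord -2 + (-5)·τ' = +1.09017; +1.09017 ∈ [0.8, 1.4) → IN Λ
#6 (7,8): internal coord 7 + (8)·τ' = +2.05573; +2.05573 ∉ [0.8, 1.4) → out
#7 (0,-3): internal coord 0 + (-3)·τ' = +1.85410; +1.85410 ∉ [0.8, 1.4) → out
#8 (5,-10): internal coord 5 + (-10)·τ' = +11.18034; +11.18034 ∉ [0.8, 1.4) → out
#9 (6,8): internal coord 6 + (8)·τ' = +1.05573; +1.05573 ∈ [0.8, 1.4) → IN Λ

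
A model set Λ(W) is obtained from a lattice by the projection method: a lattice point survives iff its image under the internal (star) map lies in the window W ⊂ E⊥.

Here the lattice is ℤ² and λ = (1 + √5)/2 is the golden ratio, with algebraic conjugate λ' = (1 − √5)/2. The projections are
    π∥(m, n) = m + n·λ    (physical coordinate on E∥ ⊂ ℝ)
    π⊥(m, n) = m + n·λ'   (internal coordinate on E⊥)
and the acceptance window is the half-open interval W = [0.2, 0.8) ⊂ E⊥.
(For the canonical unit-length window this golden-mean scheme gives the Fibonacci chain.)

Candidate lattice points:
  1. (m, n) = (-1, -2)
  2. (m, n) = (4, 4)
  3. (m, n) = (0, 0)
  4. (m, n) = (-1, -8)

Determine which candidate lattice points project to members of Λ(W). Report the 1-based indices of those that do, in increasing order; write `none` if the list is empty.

1

Numerically λ ≈ 1.618034 and λ' = −1/λ ≈ -0.618034.
#1 (-1,-2): internal coord -1 + (-2)·λ' = +0.236068; +0.236068 ∈ [0.2, 0.8) → IN Λ
#2 (4,4): internal coord 4 + (4)·λ' = +1.527864; +1.527864 ∉ [0.2, 0.8) → out
#3 (0,0): internal coord 0 + (0)·λ' = +0.000000; +0.000000 ∉ [0.2, 0.8) → out
#4 (-1,-8): internal coord -1 + (-8)·λ' = +3.944272; +3.944272 ∉ [0.2, 0.8) → out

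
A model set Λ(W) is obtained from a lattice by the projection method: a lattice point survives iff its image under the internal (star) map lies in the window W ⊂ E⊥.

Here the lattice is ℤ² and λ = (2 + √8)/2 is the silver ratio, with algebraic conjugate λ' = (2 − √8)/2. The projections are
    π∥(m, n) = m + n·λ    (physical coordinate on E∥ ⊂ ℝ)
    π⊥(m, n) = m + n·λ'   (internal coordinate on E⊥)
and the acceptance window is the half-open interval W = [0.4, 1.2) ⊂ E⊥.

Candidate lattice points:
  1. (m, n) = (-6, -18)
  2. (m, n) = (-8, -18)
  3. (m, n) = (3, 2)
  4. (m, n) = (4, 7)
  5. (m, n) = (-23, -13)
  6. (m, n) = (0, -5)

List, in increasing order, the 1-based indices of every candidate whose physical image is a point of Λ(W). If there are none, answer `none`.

4

Numerically λ ≈ 2.4142 and λ' = −1/λ ≈ -0.4142.
candidate 1: (m,n)=(-6,-18) → π∥ = -6-18·λ ≈ -49.4558, π⊥ = -6-18·λ' ≈ 1.4558 ∉ [0.4, 1.2) ⇒ out
candidate 2: (m,n)=(-8,-18) → π∥ = -8-18·λ ≈ -51.4558, π⊥ = -8-18·λ' ≈ -0.5442 ∉ [0.4, 1.2) ⇒ out
candidate 3: (m,n)=(3,2) → π∥ = 3+2·λ ≈ 7.8284, π⊥ = 3+2·λ' ≈ 2.1716 ∉ [0.4, 1.2) ⇒ out
candidate 4: (m,n)=(4,7) → π∥ = 4+7·λ ≈ 20.8995, π⊥ = 4+7·λ' ≈ 1.1005 ∈ [0.4, 1.2) ⇒ IN Λ
candidate 5: (m,n)=(-23,-13) → π∥ = -23-13·λ ≈ -54.3848, π⊥ = -23-13·λ' ≈ -17.6152 ∉ [0.4, 1.2) ⇒ out
candidate 6: (m,n)=(0,-5) → π∥ = 0-5·λ ≈ -12.0711, π⊥ = 0-5·λ' ≈ 2.0711 ∉ [0.4, 1.2) ⇒ out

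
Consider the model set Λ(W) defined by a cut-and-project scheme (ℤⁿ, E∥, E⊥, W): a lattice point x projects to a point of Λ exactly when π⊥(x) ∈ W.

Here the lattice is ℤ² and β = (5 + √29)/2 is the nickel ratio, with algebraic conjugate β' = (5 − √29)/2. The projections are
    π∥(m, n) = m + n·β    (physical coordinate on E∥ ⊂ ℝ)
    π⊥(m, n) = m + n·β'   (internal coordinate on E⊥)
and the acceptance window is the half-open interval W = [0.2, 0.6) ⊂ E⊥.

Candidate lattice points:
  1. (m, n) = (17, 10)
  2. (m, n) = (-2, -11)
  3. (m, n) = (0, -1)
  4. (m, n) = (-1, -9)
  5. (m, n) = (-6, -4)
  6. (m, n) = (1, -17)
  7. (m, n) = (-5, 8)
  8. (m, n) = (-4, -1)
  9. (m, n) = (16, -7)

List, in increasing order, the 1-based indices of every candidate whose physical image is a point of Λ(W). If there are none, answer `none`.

none

β' = (5−√29)/2 ≈ -0.1926.
candidate 1: (m,n)=(17,10) → π∥ = 17+10·β ≈ 68.9258, π⊥ = 17+10·β' ≈ 15.0742 ∉ [0.2, 0.6) ⇒ out
candidate 2: (m,n)=(-2,-11) → π∥ = -2-11·β ≈ -59.1184, π⊥ = -2-11·β' ≈ 0.1184 ∉ [0.2, 0.6) ⇒ out
candidate 3: (m,n)=(0,-1) → π∥ = 0-1·β ≈ -5.1926, π⊥ = 0-1·β' ≈ 0.1926 ∉ [0.2, 0.6) ⇒ out
candidate 4: (m,n)=(-1,-9) → π∥ = -1-9·β ≈ -47.7332, π⊥ = -1-9·β' ≈ 0.7332 ∉ [0.2, 0.6) ⇒ out
candidate 5: (m,n)=(-6,-4) → π∥ = -6-4·β ≈ -26.7703, π⊥ = -6-4·β' ≈ -5.2297 ∉ [0.2, 0.6) ⇒ out
candidate 6: (m,n)=(1,-17) → π∥ = 1-17·β ≈ -87.2739, π⊥ = 1-17·β' ≈ 4.2739 ∉ [0.2, 0.6) ⇒ out
candidate 7: (m,n)=(-5,8) → π∥ = -5+8·β ≈ 36.5407, π⊥ = -5+8·β' ≈ -6.5407 ∉ [0.2, 0.6) ⇒ out
candidate 8: (m,n)=(-4,-1) → π∥ = -4-1·β ≈ -9.1926, π⊥ = -4-1·β' ≈ -3.8074 ∉ [0.2, 0.6) ⇒ out
candidate 9: (m,n)=(16,-7) → π∥ = 16-7·β ≈ -20.3481, π⊥ = 16-7·β' ≈ 17.3481 ∉ [0.2, 0.6) ⇒ out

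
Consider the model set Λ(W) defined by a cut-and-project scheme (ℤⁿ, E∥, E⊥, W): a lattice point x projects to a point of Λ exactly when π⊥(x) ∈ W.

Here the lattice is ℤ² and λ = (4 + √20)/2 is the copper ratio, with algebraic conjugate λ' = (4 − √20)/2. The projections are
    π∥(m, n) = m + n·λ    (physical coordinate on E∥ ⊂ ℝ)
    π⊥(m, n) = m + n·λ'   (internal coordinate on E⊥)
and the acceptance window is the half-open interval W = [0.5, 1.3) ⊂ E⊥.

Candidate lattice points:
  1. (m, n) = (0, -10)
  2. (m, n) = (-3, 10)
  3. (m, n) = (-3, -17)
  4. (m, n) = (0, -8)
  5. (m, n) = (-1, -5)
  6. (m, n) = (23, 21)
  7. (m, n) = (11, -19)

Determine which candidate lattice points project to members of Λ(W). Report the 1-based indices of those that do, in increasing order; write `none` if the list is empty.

3

Numerically λ ≈ 4.236068 and λ' = −1/λ ≈ -0.236068.
#1 (0,-10): internal coord 0 + (-10)·λ' = +2.360680; +2.360680 ∉ [0.5, 1.3) → out
#2 (-3,10): internal coord -3 + (10)·λ' = -5.360680; -5.360680 ∉ [0.5, 1.3) → out
#3 (-3,-17): internal coord -3 + (-17)·λ' = +1.013156; +1.013156 ∈ [0.5, 1.3) → IN Λ
#4 (0,-8): internal coord 0 + (-8)·λ' = +1.888544; +1.888544 ∉ [0.5, 1.3) → out
#5 (-1,-5): internal coord -1 + (-5)·λ' = +0.180340; +0.180340 ∉ [0.5, 1.3) → out
#6 (23,21): internal coord 23 + (21)·λ' = +18.042572; +18.042572 ∉ [0.5, 1.3) → out
#7 (11,-19): internal coord 11 + (-19)·λ' = +15.485292; +15.485292 ∉ [0.5, 1.3) → out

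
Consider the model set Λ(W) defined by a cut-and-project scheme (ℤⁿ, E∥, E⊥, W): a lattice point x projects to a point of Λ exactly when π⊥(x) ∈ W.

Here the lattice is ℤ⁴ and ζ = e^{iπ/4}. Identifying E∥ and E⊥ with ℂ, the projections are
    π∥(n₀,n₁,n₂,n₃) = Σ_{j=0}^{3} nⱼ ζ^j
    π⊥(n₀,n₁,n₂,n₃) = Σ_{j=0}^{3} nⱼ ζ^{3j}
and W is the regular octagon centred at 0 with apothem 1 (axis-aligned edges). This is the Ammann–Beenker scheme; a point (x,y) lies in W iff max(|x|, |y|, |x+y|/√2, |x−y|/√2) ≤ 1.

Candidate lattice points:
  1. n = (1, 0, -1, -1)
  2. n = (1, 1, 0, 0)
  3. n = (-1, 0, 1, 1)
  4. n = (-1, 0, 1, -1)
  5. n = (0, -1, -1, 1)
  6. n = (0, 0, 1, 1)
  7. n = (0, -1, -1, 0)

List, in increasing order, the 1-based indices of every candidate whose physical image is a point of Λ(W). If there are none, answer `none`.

Internal map: ζ^{3j} for j=0..3 gives (1,0), (−√2/2,√2/2), (0,−1), (√2/2,√2/2).
#1 (1, 0, -1, -1): internal (0.2929, 0.2929); octagon support 0.4142 vs apothem 1 → ∈ W
#2 (1, 1, 0, 0): internal (0.2929, 0.7071); octagon support 0.7071 vs apothem 1 → ∈ W
#3 (-1, 0, 1, 1): internal (-0.2929, -0.2929); octagon support 0.4142 vs apothem 1 → ∈ W
#4 (-1, 0, 1, -1): internal (-1.7071, -1.7071); octagon support 2.4142 vs apothem 1 → ∉ W
#5 (0, -1, -1, 1): internal (1.4142, 1.0000); octagon support 1.7071 vs apothem 1 → ∉ W
#6 (0, 0, 1, 1): internal (0.7071, -0.2929); octagon support 0.7071 vs apothem 1 → ∈ W
#7 (0, -1, -1, 0): internal (0.7071, 0.2929); octagon support 0.7071 vs apothem 1 → ∈ W

1, 2, 3, 6, 7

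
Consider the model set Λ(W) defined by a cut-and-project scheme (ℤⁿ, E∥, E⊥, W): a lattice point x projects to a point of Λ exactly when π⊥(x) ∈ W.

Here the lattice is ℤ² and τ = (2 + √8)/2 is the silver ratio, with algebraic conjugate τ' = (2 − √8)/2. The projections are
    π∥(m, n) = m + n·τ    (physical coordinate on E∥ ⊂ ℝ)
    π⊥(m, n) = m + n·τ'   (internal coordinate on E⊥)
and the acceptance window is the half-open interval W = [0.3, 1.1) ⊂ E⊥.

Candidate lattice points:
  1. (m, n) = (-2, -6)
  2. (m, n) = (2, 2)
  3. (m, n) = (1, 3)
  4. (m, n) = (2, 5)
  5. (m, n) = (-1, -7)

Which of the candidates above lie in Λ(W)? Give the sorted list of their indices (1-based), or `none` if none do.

1

Numerically τ ≈ 2.4142 and τ' = −1/τ ≈ -0.4142.
#1 (-2,-6): internal coord -2 + (-6)·τ' = +0.4853; +0.4853 ∈ [0.3, 1.1) → IN Λ
#2 (2,2): internal coord 2 + (2)·τ' = +1.1716; +1.1716 ∉ [0.3, 1.1) → out
#3 (1,3): internal coord 1 + (3)·τ' = -0.2426; -0.2426 ∉ [0.3, 1.1) → out
#4 (2,5): internal coord 2 + (5)·τ' = -0.0711; -0.0711 ∉ [0.3, 1.1) → out
#5 (-1,-7): internal coord -1 + (-7)·τ' = +1.8995; +1.8995 ∉ [0.3, 1.1) → out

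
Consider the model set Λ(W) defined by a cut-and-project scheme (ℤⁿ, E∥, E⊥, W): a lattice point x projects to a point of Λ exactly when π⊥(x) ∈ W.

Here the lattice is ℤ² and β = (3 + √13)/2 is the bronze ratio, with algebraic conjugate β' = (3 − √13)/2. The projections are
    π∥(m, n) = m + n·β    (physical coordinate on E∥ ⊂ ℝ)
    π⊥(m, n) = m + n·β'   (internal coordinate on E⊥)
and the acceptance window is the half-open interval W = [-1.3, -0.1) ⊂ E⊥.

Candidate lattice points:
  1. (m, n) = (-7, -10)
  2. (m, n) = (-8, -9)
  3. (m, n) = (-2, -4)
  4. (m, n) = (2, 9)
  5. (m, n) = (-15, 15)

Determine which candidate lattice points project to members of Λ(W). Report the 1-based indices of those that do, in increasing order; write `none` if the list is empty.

3, 4

Compute β' = (3−√13)/2 = -0.30278, so π⊥(m,n) = m -0.30278·n.
candidate 1: (m,n)=(-7,-10) → π∥ = -7-10·β ≈ -40.02776, π⊥ = -7-10·β' ≈ -3.97224 ∉ [-1.3, -0.1) ⇒ out
candidate 2: (m,n)=(-8,-9) → π∥ = -8-9·β ≈ -37.72498, π⊥ = -8-9·β' ≈ -5.27502 ∉ [-1.3, -0.1) ⇒ out
candidate 3: (m,n)=(-2,-4) → π∥ = -2-4·β ≈ -15.21110, π⊥ = -2-4·β' ≈ -0.78890 ∈ [-1.3, -0.1) ⇒ IN Λ
candidate 4: (m,n)=(2,9) → π∥ = 2+9·β ≈ 31.72498, π⊥ = 2+9·β' ≈ -0.72498 ∈ [-1.3, -0.1) ⇒ IN Λ
candidate 5: (m,n)=(-15,15) → π∥ = -15+15·β ≈ 34.54163, π⊥ = -15+15·β' ≈ -19.54163 ∉ [-1.3, -0.1) ⇒ out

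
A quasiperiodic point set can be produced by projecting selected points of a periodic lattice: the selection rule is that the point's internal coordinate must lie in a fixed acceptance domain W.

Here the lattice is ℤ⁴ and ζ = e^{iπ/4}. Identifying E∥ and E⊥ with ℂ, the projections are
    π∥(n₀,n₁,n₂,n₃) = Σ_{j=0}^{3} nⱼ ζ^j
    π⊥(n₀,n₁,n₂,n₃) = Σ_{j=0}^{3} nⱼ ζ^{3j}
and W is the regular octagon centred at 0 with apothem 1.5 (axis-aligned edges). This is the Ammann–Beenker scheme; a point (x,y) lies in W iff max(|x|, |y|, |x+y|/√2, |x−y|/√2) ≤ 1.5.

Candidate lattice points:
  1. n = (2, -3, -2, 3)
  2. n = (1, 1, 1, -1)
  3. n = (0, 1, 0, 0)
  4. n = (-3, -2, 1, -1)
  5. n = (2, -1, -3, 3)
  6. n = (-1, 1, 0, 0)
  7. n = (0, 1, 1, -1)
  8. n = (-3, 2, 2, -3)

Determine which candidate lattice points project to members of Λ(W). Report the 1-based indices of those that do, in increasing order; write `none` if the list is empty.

2, 3

π⊥(n) = n₀ + n₁ζ³ + n₂ζ⁶ + n₃ζ⁹ where ζ = e^{iπ/4}.
#1 (2, -3, -2, 3): internal (6.2426, 2.0000); octagon support 6.2426 vs apothem 1.5 → ∉ W
#2 (1, 1, 1, -1): internal (-0.4142, -1.0000); octagon support 1.0000 vs apothem 1.5 → ∈ W
#3 (0, 1, 0, 0): internal (-0.7071, 0.7071); octagon support 1.0000 vs apothem 1.5 → ∈ W
#4 (-3, -2, 1, -1): internal (-2.2929, -3.1213); octagon support 3.8284 vs apothem 1.5 → ∉ W
#5 (2, -1, -3, 3): internal (4.8284, 4.4142); octagon support 6.5355 vs apothem 1.5 → ∉ W
#6 (-1, 1, 0, 0): internal (-1.7071, 0.7071); octagon support 1.7071 vs apothem 1.5 → ∉ W
#7 (0, 1, 1, -1): internal (-1.4142, -1.0000); octagon support 1.7071 vs apothem 1.5 → ∉ W
#8 (-3, 2, 2, -3): internal (-6.5355, -2.7071); octagon support 6.5355 vs apothem 1.5 → ∉ W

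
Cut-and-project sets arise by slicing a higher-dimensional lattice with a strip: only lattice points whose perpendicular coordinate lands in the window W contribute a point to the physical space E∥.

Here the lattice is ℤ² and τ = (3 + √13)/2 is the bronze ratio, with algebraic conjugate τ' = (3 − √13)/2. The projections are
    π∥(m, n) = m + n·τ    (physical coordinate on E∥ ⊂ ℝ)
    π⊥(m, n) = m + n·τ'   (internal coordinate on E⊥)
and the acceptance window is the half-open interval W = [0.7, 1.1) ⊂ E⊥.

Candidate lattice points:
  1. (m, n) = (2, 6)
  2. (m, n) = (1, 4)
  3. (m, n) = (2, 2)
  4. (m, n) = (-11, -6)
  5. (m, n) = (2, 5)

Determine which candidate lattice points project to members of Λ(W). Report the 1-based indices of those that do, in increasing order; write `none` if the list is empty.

none

τ' = (3−√13)/2 ≈ -0.3028.
[1] lift (2,6): star map gives 0.1833; window check 0.7 ≤ 0.1833 < 1.1 is false → out
[2] lift (1,4): star map gives -0.2111; window check 0.7 ≤ -0.2111 < 1.1 is false → out
[3] lift (2,2): star map gives 1.3944; window check 0.7 ≤ 1.3944 < 1.1 is false → out
[4] lift (-11,-6): star map gives -9.1833; window check 0.7 ≤ -9.1833 < 1.1 is false → out
[5] lift (2,5): star map gives 0.4861; window check 0.7 ≤ 0.4861 < 1.1 is false → out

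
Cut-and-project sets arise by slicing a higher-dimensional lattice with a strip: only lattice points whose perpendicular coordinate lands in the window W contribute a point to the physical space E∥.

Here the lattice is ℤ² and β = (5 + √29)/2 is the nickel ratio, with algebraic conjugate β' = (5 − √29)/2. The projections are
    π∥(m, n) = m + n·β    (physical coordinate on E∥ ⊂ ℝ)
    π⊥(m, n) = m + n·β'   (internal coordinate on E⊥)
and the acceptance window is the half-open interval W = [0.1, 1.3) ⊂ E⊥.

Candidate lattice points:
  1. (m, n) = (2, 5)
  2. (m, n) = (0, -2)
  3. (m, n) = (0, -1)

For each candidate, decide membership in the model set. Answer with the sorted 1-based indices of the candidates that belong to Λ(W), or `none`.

Compute β' = (5−√29)/2 = -0.1926, so π⊥(m,n) = m -0.1926·n.
candidate 1: (m,n)=(2,5) → π∥ = 2+5·β ≈ 27.9629, π⊥ = 2+5·β' ≈ 1.0371 ∈ [0.1, 1.3) ⇒ IN Λ
candidate 2: (m,n)=(0,-2) → π∥ = 0-2·β ≈ -10.3852, π⊥ = 0-2·β' ≈ 0.3852 ∈ [0.1, 1.3) ⇒ IN Λ
candidate 3: (m,n)=(0,-1) → π∥ = 0-1·β ≈ -5.1926, π⊥ = 0-1·β' ≈ 0.1926 ∈ [0.1, 1.3) ⇒ IN Λ

1, 2, 3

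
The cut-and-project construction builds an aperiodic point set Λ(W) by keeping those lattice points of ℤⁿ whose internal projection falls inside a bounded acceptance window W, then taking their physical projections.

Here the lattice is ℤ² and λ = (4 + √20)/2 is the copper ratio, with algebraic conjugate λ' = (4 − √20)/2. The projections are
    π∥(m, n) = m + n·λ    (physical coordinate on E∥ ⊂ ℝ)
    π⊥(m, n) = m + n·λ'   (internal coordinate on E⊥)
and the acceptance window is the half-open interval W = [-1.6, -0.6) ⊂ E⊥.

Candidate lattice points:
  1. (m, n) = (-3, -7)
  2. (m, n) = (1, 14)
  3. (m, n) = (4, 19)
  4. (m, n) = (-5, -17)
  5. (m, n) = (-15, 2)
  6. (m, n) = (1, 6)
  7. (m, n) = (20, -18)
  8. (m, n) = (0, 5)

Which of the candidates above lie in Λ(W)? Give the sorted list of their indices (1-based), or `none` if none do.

λ' = (4−√20)/2 ≈ -0.236068.
[1] lift (-3,-7): star map gives -1.347524; window check -1.6 ≤ -1.347524 < -0.6 is true → IN Λ
[2] lift (1,14): star map gives -2.304952; window check -1.6 ≤ -2.304952 < -0.6 is false → out
[3] lift (4,19): star map gives -0.485292; window check -1.6 ≤ -0.485292 < -0.6 is false → out
[4] lift (-5,-17): star map gives -0.986844; window check -1.6 ≤ -0.986844 < -0.6 is true → IN Λ
[5] lift (-15,2): star map gives -15.472136; window check -1.6 ≤ -15.472136 < -0.6 is false → out
[6] lift (1,6): star map gives -0.416408; window check -1.6 ≤ -0.416408 < -0.6 is false → out
[7] lift (20,-18): star map gives 24.249224; window check -1.6 ≤ 24.249224 < -0.6 is false → out
[8] lift (0,5): star map gives -1.180340; window check -1.6 ≤ -1.180340 < -0.6 is true → IN Λ

1, 4, 8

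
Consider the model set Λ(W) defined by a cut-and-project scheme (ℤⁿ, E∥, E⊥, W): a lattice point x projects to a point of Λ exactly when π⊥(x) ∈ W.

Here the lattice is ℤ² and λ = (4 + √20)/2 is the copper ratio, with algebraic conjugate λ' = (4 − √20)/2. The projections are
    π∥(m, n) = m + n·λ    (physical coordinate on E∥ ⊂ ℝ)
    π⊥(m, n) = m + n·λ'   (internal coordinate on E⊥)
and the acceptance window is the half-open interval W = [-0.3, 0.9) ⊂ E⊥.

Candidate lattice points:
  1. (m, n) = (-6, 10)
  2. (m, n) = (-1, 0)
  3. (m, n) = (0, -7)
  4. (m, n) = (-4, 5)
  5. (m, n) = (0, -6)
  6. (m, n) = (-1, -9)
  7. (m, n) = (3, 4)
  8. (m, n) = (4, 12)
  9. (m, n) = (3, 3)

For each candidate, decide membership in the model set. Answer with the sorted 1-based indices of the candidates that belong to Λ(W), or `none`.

Numerically λ ≈ 4.2361 and λ' = −1/λ ≈ -0.2361.
candidate 1: (m,n)=(-6,10) → π∥ = -6+10·λ ≈ 36.3607, π⊥ = -6+10·λ' ≈ -8.3607 ∉ [-0.3, 0.9) ⇒ out
candidate 2: (m,n)=(-1,0) → π∥ = -1+0·λ ≈ -1.0000, π⊥ = -1+0·λ' ≈ -1.0000 ∉ [-0.3, 0.9) ⇒ out
candidate 3: (m,n)=(0,-7) → π∥ = 0-7·λ ≈ -29.6525, π⊥ = 0-7·λ' ≈ 1.6525 ∉ [-0.3, 0.9) ⇒ out
candidate 4: (m,n)=(-4,5) → π∥ = -4+5·λ ≈ 17.1803, π⊥ = -4+5·λ' ≈ -5.1803 ∉ [-0.3, 0.9) ⇒ out
candidate 5: (m,n)=(0,-6) → π∥ = 0-6·λ ≈ -25.4164, π⊥ = 0-6·λ' ≈ 1.4164 ∉ [-0.3, 0.9) ⇒ out
candidate 6: (m,n)=(-1,-9) → π∥ = -1-9·λ ≈ -39.1246, π⊥ = -1-9·λ' ≈ 1.1246 ∉ [-0.3, 0.9) ⇒ out
candidate 7: (m,n)=(3,4) → π∥ = 3+4·λ ≈ 19.9443, π⊥ = 3+4·λ' ≈ 2.0557 ∉ [-0.3, 0.9) ⇒ out
candidate 8: (m,n)=(4,12) → π∥ = 4+12·λ ≈ 54.8328, π⊥ = 4+12·λ' ≈ 1.1672 ∉ [-0.3, 0.9) ⇒ out
candidate 9: (m,n)=(3,3) → π∥ = 3+3·λ ≈ 15.7082, π⊥ = 3+3·λ' ≈ 2.2918 ∉ [-0.3, 0.9) ⇒ out

none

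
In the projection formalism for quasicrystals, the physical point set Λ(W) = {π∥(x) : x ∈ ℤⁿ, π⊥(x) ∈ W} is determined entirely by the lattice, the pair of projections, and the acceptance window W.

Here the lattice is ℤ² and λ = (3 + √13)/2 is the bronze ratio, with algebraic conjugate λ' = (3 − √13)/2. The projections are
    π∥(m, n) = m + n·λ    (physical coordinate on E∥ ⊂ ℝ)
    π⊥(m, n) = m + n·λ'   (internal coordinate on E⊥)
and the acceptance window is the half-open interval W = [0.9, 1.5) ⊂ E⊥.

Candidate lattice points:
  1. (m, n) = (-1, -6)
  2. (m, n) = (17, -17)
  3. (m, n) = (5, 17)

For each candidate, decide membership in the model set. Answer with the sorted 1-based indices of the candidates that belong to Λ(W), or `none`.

none

λ' = (3−√13)/2 ≈ -0.30278.
candidate 1: (m,n)=(-1,-6) → π∥ = -1-6·λ ≈ -20.81665, π⊥ = -1-6·λ' ≈ 0.81665 ∉ [0.9, 1.5) ⇒ out
candidate 2: (m,n)=(17,-17) → π∥ = 17-17·λ ≈ -39.14719, π⊥ = 17-17·λ' ≈ 22.14719 ∉ [0.9, 1.5) ⇒ out
candidate 3: (m,n)=(5,17) → π∥ = 5+17·λ ≈ 61.14719, π⊥ = 5+17·λ' ≈ -0.14719 ∉ [0.9, 1.5) ⇒ out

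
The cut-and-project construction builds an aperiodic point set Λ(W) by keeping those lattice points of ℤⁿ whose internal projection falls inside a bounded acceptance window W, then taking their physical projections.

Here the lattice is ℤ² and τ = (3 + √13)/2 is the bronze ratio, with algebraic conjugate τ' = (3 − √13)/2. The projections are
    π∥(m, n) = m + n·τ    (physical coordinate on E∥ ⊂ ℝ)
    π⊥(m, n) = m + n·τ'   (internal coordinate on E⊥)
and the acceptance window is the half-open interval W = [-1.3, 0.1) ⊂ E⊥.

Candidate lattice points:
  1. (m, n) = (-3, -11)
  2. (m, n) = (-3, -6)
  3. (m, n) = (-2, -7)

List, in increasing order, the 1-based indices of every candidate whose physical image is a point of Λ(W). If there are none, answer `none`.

2

Numerically τ ≈ 3.3028 and τ' = −1/τ ≈ -0.3028.
#1 (-3,-11): internal coord -3 + (-11)·τ' = +0.3305; +0.3305 ∉ [-1.3, 0.1) → out
#2 (-3,-6): internal coord -3 + (-6)·τ' = -1.1833; -1.1833 ∈ [-1.3, 0.1) → IN Λ
#3 (-2,-7): internal coord -2 + (-7)·τ' = +0.1194; +0.1194 ∉ [-1.3, 0.1) → out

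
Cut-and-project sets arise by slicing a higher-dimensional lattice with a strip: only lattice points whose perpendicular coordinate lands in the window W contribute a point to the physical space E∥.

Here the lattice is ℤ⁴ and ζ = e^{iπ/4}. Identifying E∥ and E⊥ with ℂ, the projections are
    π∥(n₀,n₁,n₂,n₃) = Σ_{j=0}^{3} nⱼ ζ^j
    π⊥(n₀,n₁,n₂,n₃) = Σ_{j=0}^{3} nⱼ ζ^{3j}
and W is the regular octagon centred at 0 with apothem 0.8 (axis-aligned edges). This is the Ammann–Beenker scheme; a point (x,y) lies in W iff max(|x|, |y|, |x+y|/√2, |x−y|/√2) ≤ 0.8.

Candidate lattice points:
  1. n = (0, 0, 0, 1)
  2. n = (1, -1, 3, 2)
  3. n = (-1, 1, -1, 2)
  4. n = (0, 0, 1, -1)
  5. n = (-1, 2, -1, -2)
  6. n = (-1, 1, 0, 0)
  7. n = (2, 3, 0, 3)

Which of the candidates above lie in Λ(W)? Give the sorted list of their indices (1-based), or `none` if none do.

none

π⊥(n) = n₀ + n₁ζ³ + n₂ζ⁶ + n₃ζ⁹ where ζ = e^{iπ/4}.
#1 (0, 0, 0, 1): internal (0.7071, 0.7071); octagon support 1.0000 vs apothem 0.8 → ∉ W
#2 (1, -1, 3, 2): internal (3.1213, -2.2929); octagon support 3.8284 vs apothem 0.8 → ∉ W
#3 (-1, 1, -1, 2): internal (-0.2929, 3.1213); octagon support 3.1213 vs apothem 0.8 → ∉ W
#4 (0, 0, 1, -1): internal (-0.7071, -1.7071); octagon support 1.7071 vs apothem 0.8 → ∉ W
#5 (-1, 2, -1, -2): internal (-3.8284, 1.0000); octagon support 3.8284 vs apothem 0.8 → ∉ W
#6 (-1, 1, 0, 0): internal (-1.7071, 0.7071); octagon support 1.7071 vs apothem 0.8 → ∉ W
#7 (2, 3, 0, 3): internal (2.0000, 4.2426); octagon support 4.4142 vs apothem 0.8 → ∉ W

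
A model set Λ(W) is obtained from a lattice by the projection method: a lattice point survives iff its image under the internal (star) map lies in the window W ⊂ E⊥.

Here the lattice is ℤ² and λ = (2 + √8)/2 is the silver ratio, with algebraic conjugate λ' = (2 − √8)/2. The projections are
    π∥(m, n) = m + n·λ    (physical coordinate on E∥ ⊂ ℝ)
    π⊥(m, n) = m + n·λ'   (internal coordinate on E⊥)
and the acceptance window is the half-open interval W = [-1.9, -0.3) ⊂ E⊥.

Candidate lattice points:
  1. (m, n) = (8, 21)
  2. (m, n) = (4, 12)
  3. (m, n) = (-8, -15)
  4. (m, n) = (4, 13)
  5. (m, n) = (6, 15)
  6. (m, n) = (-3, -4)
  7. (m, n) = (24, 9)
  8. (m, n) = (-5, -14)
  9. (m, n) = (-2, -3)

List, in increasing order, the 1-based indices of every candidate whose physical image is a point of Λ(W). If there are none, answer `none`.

1, 2, 3, 4, 6, 9

Numerically λ ≈ 2.414214 and λ' = −1/λ ≈ -0.414214.
candidate 1: (m,n)=(8,21) → π∥ = 8+21·λ ≈ 58.698485, π⊥ = 8+21·λ' ≈ -0.698485 ∈ [-1.9, -0.3) ⇒ IN Λ
candidate 2: (m,n)=(4,12) → π∥ = 4+12·λ ≈ 32.970563, π⊥ = 4+12·λ' ≈ -0.970563 ∈ [-1.9, -0.3) ⇒ IN Λ
candidate 3: (m,n)=(-8,-15) → π∥ = -8-15·λ ≈ -44.213203, π⊥ = -8-15·λ' ≈ -1.786797 ∈ [-1.9, -0.3) ⇒ IN Λ
candidate 4: (m,n)=(4,13) → π∥ = 4+13·λ ≈ 35.384776, π⊥ = 4+13·λ' ≈ -1.384776 ∈ [-1.9, -0.3) ⇒ IN Λ
candidate 5: (m,n)=(6,15) → π∥ = 6+15·λ ≈ 42.213203, π⊥ = 6+15·λ' ≈ -0.213203 ∉ [-1.9, -0.3) ⇒ out
candidate 6: (m,n)=(-3,-4) → π∥ = -3-4·λ ≈ -12.656854, π⊥ = -3-4·λ' ≈ -1.343146 ∈ [-1.9, -0.3) ⇒ IN Λ
candidate 7: (m,n)=(24,9) → π∥ = 24+9·λ ≈ 45.727922, π⊥ = 24+9·λ' ≈ 20.272078 ∉ [-1.9, -0.3) ⇒ out
candidate 8: (m,n)=(-5,-14) → π∥ = -5-14·λ ≈ -38.798990, π⊥ = -5-14·λ' ≈ 0.798990 ∉ [-1.9, -0.3) ⇒ out
candidate 9: (m,n)=(-2,-3) → π∥ = -2-3·λ ≈ -9.242641, π⊥ = -2-3·λ' ≈ -0.757359 ∈ [-1.9, -0.3) ⇒ IN Λ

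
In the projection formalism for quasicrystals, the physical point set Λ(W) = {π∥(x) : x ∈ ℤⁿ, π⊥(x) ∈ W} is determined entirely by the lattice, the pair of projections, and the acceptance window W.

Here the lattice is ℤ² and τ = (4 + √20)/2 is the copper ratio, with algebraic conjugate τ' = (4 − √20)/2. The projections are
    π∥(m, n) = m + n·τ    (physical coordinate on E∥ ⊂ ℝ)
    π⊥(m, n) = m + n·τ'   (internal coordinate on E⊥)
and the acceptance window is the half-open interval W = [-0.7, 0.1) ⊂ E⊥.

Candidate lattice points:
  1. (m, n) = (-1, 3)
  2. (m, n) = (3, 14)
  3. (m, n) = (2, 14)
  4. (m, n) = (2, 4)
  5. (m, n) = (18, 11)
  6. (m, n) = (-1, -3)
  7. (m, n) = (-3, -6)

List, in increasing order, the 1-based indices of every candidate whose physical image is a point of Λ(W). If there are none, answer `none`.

2, 6

Compute τ' = (4−√20)/2 = -0.23607, so π⊥(m,n) = m -0.23607·n.
[1] lift (-1,3): star map gives -1.70820; window check -0.7 ≤ -1.70820 < 0.1 is false → out
[2] lift (3,14): star map gives -0.30495; window check -0.7 ≤ -0.30495 < 0.1 is true → IN Λ
[3] lift (2,14): star map gives -1.30495; window check -0.7 ≤ -1.30495 < 0.1 is false → out
[4] lift (2,4): star map gives 1.05573; window check -0.7 ≤ 1.05573 < 0.1 is false → out
[5] lift (18,11): star map gives 15.40325; window check -0.7 ≤ 15.40325 < 0.1 is false → out
[6] lift (-1,-3): star map gives -0.29180; window check -0.7 ≤ -0.29180 < 0.1 is true → IN Λ
[7] lift (-3,-6): star map gives -1.58359; window check -0.7 ≤ -1.58359 < 0.1 is false → out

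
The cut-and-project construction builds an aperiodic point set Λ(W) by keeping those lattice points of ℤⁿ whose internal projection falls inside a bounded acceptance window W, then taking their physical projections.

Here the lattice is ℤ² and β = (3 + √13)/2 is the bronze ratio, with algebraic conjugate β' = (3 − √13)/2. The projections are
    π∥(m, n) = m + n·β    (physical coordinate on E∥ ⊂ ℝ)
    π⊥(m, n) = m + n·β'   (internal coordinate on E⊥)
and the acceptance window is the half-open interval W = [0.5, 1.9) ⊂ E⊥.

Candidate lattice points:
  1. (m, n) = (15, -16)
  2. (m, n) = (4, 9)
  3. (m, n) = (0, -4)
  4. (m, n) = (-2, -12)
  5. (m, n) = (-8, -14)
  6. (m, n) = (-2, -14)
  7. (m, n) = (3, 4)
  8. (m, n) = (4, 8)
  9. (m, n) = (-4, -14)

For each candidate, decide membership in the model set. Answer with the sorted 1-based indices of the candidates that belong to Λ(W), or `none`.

Compute β' = (3−√13)/2 = -0.30278, so π⊥(m,n) = m -0.30278·n.
candidate 1: (m,n)=(15,-16) → π∥ = 15-16·β ≈ -37.84441, π⊥ = 15-16·β' ≈ 19.84441 ∉ [0.5, 1.9) ⇒ out
candidate 2: (m,n)=(4,9) → π∥ = 4+9·β ≈ 33.72498, π⊥ = 4+9·β' ≈ 1.27502 ∈ [0.5, 1.9) ⇒ IN Λ
candidate 3: (m,n)=(0,-4) → π∥ = 0-4·β ≈ -13.21110, π⊥ = 0-4·β' ≈ 1.21110 ∈ [0.5, 1.9) ⇒ IN Λ
candidate 4: (m,n)=(-2,-12) → π∥ = -2-12·β ≈ -41.63331, π⊥ = -2-12·β' ≈ 1.63331 ∈ [0.5, 1.9) ⇒ IN Λ
candidate 5: (m,n)=(-8,-14) → π∥ = -8-14·β ≈ -54.23886, π⊥ = -8-14·β' ≈ -3.76114 ∉ [0.5, 1.9) ⇒ out
candidate 6: (m,n)=(-2,-14) → π∥ = -2-14·β ≈ -48.23886, π⊥ = -2-14·β' ≈ 2.23886 ∉ [0.5, 1.9) ⇒ out
candidate 7: (m,n)=(3,4) → π∥ = 3+4·β ≈ 16.21110, π⊥ = 3+4·β' ≈ 1.78890 ∈ [0.5, 1.9) ⇒ IN Λ
candidate 8: (m,n)=(4,8) → π∥ = 4+8·β ≈ 30.42221, π⊥ = 4+8·β' ≈ 1.57779 ∈ [0.5, 1.9) ⇒ IN Λ
candidate 9: (m,n)=(-4,-14) → π∥ = -4-14·β ≈ -50.23886, π⊥ = -4-14·β' ≈ 0.23886 ∉ [0.5, 1.9) ⇒ out

2, 3, 4, 7, 8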